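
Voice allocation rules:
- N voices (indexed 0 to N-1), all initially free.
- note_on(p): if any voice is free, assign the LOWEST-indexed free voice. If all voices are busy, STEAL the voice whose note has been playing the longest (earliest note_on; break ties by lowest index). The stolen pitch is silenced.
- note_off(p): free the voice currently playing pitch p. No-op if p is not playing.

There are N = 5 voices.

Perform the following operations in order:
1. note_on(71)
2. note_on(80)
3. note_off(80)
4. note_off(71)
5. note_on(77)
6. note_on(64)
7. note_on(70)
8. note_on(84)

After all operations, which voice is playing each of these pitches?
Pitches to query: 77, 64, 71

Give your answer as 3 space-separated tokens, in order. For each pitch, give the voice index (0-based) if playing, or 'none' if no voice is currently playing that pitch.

Answer: 0 1 none

Derivation:
Op 1: note_on(71): voice 0 is free -> assigned | voices=[71 - - - -]
Op 2: note_on(80): voice 1 is free -> assigned | voices=[71 80 - - -]
Op 3: note_off(80): free voice 1 | voices=[71 - - - -]
Op 4: note_off(71): free voice 0 | voices=[- - - - -]
Op 5: note_on(77): voice 0 is free -> assigned | voices=[77 - - - -]
Op 6: note_on(64): voice 1 is free -> assigned | voices=[77 64 - - -]
Op 7: note_on(70): voice 2 is free -> assigned | voices=[77 64 70 - -]
Op 8: note_on(84): voice 3 is free -> assigned | voices=[77 64 70 84 -]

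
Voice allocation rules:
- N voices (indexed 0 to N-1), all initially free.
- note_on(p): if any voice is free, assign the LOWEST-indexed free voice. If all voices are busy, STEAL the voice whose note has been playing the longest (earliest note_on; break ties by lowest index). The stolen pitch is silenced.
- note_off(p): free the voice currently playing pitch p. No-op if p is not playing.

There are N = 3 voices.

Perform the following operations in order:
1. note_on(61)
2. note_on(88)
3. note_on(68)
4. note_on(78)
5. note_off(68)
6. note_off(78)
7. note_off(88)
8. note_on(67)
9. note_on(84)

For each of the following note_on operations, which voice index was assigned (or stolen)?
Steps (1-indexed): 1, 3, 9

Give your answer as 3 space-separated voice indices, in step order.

Answer: 0 2 1

Derivation:
Op 1: note_on(61): voice 0 is free -> assigned | voices=[61 - -]
Op 2: note_on(88): voice 1 is free -> assigned | voices=[61 88 -]
Op 3: note_on(68): voice 2 is free -> assigned | voices=[61 88 68]
Op 4: note_on(78): all voices busy, STEAL voice 0 (pitch 61, oldest) -> assign | voices=[78 88 68]
Op 5: note_off(68): free voice 2 | voices=[78 88 -]
Op 6: note_off(78): free voice 0 | voices=[- 88 -]
Op 7: note_off(88): free voice 1 | voices=[- - -]
Op 8: note_on(67): voice 0 is free -> assigned | voices=[67 - -]
Op 9: note_on(84): voice 1 is free -> assigned | voices=[67 84 -]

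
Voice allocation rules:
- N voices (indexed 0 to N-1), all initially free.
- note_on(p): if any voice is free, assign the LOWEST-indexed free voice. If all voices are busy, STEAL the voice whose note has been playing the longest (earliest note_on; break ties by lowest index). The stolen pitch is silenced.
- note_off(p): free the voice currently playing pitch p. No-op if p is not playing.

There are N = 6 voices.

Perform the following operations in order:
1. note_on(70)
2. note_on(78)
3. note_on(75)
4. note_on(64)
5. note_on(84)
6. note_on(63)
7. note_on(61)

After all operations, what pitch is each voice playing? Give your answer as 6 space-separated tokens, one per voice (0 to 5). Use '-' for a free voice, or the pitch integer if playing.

Answer: 61 78 75 64 84 63

Derivation:
Op 1: note_on(70): voice 0 is free -> assigned | voices=[70 - - - - -]
Op 2: note_on(78): voice 1 is free -> assigned | voices=[70 78 - - - -]
Op 3: note_on(75): voice 2 is free -> assigned | voices=[70 78 75 - - -]
Op 4: note_on(64): voice 3 is free -> assigned | voices=[70 78 75 64 - -]
Op 5: note_on(84): voice 4 is free -> assigned | voices=[70 78 75 64 84 -]
Op 6: note_on(63): voice 5 is free -> assigned | voices=[70 78 75 64 84 63]
Op 7: note_on(61): all voices busy, STEAL voice 0 (pitch 70, oldest) -> assign | voices=[61 78 75 64 84 63]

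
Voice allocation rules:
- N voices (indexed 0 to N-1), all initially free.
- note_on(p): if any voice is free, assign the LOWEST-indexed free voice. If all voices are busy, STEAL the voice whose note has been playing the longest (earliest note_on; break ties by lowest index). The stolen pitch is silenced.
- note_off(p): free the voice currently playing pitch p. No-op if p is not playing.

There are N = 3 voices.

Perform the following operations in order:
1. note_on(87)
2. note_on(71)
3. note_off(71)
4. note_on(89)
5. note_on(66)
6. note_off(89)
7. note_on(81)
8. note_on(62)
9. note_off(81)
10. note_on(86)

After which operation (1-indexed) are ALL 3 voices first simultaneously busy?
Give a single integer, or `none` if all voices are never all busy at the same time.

Answer: 5

Derivation:
Op 1: note_on(87): voice 0 is free -> assigned | voices=[87 - -]
Op 2: note_on(71): voice 1 is free -> assigned | voices=[87 71 -]
Op 3: note_off(71): free voice 1 | voices=[87 - -]
Op 4: note_on(89): voice 1 is free -> assigned | voices=[87 89 -]
Op 5: note_on(66): voice 2 is free -> assigned | voices=[87 89 66]
Op 6: note_off(89): free voice 1 | voices=[87 - 66]
Op 7: note_on(81): voice 1 is free -> assigned | voices=[87 81 66]
Op 8: note_on(62): all voices busy, STEAL voice 0 (pitch 87, oldest) -> assign | voices=[62 81 66]
Op 9: note_off(81): free voice 1 | voices=[62 - 66]
Op 10: note_on(86): voice 1 is free -> assigned | voices=[62 86 66]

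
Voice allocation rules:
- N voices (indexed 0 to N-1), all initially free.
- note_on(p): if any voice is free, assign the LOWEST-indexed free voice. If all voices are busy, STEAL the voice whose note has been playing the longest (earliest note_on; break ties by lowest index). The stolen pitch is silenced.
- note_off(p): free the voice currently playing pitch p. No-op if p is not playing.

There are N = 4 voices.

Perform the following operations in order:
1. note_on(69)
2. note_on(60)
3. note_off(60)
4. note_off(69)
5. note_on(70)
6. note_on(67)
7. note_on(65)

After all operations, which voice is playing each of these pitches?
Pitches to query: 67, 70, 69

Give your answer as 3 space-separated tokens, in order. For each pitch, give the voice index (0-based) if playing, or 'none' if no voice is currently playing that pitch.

Op 1: note_on(69): voice 0 is free -> assigned | voices=[69 - - -]
Op 2: note_on(60): voice 1 is free -> assigned | voices=[69 60 - -]
Op 3: note_off(60): free voice 1 | voices=[69 - - -]
Op 4: note_off(69): free voice 0 | voices=[- - - -]
Op 5: note_on(70): voice 0 is free -> assigned | voices=[70 - - -]
Op 6: note_on(67): voice 1 is free -> assigned | voices=[70 67 - -]
Op 7: note_on(65): voice 2 is free -> assigned | voices=[70 67 65 -]

Answer: 1 0 none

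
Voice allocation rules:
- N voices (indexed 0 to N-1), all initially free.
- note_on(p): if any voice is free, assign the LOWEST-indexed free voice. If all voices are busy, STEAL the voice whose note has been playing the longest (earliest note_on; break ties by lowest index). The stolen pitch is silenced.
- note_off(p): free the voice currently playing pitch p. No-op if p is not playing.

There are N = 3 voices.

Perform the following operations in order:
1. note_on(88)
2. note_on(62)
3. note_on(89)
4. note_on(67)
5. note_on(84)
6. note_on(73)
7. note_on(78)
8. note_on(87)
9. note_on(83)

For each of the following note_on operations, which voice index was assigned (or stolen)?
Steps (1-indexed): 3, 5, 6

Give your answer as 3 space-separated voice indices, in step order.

Op 1: note_on(88): voice 0 is free -> assigned | voices=[88 - -]
Op 2: note_on(62): voice 1 is free -> assigned | voices=[88 62 -]
Op 3: note_on(89): voice 2 is free -> assigned | voices=[88 62 89]
Op 4: note_on(67): all voices busy, STEAL voice 0 (pitch 88, oldest) -> assign | voices=[67 62 89]
Op 5: note_on(84): all voices busy, STEAL voice 1 (pitch 62, oldest) -> assign | voices=[67 84 89]
Op 6: note_on(73): all voices busy, STEAL voice 2 (pitch 89, oldest) -> assign | voices=[67 84 73]
Op 7: note_on(78): all voices busy, STEAL voice 0 (pitch 67, oldest) -> assign | voices=[78 84 73]
Op 8: note_on(87): all voices busy, STEAL voice 1 (pitch 84, oldest) -> assign | voices=[78 87 73]
Op 9: note_on(83): all voices busy, STEAL voice 2 (pitch 73, oldest) -> assign | voices=[78 87 83]

Answer: 2 1 2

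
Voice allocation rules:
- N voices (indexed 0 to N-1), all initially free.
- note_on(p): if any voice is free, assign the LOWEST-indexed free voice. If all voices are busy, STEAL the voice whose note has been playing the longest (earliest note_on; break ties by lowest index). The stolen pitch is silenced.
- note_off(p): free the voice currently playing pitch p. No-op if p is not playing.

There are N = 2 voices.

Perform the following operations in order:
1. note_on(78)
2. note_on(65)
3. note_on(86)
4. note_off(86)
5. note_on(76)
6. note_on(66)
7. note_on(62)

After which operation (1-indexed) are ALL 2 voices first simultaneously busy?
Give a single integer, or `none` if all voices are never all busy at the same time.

Op 1: note_on(78): voice 0 is free -> assigned | voices=[78 -]
Op 2: note_on(65): voice 1 is free -> assigned | voices=[78 65]
Op 3: note_on(86): all voices busy, STEAL voice 0 (pitch 78, oldest) -> assign | voices=[86 65]
Op 4: note_off(86): free voice 0 | voices=[- 65]
Op 5: note_on(76): voice 0 is free -> assigned | voices=[76 65]
Op 6: note_on(66): all voices busy, STEAL voice 1 (pitch 65, oldest) -> assign | voices=[76 66]
Op 7: note_on(62): all voices busy, STEAL voice 0 (pitch 76, oldest) -> assign | voices=[62 66]

Answer: 2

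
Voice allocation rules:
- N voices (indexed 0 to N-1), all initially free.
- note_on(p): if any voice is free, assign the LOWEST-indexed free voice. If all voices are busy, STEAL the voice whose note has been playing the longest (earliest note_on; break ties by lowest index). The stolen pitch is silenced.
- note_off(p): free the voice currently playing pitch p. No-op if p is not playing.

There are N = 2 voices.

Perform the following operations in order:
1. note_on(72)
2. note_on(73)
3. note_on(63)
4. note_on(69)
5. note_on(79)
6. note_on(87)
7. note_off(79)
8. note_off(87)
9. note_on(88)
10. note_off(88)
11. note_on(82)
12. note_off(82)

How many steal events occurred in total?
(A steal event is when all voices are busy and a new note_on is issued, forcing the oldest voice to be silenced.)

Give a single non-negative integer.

Op 1: note_on(72): voice 0 is free -> assigned | voices=[72 -]
Op 2: note_on(73): voice 1 is free -> assigned | voices=[72 73]
Op 3: note_on(63): all voices busy, STEAL voice 0 (pitch 72, oldest) -> assign | voices=[63 73]
Op 4: note_on(69): all voices busy, STEAL voice 1 (pitch 73, oldest) -> assign | voices=[63 69]
Op 5: note_on(79): all voices busy, STEAL voice 0 (pitch 63, oldest) -> assign | voices=[79 69]
Op 6: note_on(87): all voices busy, STEAL voice 1 (pitch 69, oldest) -> assign | voices=[79 87]
Op 7: note_off(79): free voice 0 | voices=[- 87]
Op 8: note_off(87): free voice 1 | voices=[- -]
Op 9: note_on(88): voice 0 is free -> assigned | voices=[88 -]
Op 10: note_off(88): free voice 0 | voices=[- -]
Op 11: note_on(82): voice 0 is free -> assigned | voices=[82 -]
Op 12: note_off(82): free voice 0 | voices=[- -]

Answer: 4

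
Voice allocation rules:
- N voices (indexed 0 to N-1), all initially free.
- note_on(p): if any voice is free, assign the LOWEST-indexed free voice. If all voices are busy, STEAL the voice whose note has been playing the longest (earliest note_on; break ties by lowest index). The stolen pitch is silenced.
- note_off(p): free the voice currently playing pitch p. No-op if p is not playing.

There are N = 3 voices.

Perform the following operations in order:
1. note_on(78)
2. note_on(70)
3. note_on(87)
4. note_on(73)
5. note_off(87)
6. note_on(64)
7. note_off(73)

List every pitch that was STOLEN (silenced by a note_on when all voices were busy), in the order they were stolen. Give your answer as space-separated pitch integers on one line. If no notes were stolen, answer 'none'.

Op 1: note_on(78): voice 0 is free -> assigned | voices=[78 - -]
Op 2: note_on(70): voice 1 is free -> assigned | voices=[78 70 -]
Op 3: note_on(87): voice 2 is free -> assigned | voices=[78 70 87]
Op 4: note_on(73): all voices busy, STEAL voice 0 (pitch 78, oldest) -> assign | voices=[73 70 87]
Op 5: note_off(87): free voice 2 | voices=[73 70 -]
Op 6: note_on(64): voice 2 is free -> assigned | voices=[73 70 64]
Op 7: note_off(73): free voice 0 | voices=[- 70 64]

Answer: 78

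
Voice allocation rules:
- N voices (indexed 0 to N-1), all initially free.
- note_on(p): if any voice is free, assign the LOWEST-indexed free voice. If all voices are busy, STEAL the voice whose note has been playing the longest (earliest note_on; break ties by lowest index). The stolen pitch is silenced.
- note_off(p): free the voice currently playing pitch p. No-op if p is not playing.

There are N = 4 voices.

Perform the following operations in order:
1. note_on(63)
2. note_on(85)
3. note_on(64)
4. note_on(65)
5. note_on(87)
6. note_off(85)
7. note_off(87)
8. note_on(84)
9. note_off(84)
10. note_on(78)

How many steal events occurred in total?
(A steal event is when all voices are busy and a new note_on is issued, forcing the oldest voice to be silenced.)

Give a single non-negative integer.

Op 1: note_on(63): voice 0 is free -> assigned | voices=[63 - - -]
Op 2: note_on(85): voice 1 is free -> assigned | voices=[63 85 - -]
Op 3: note_on(64): voice 2 is free -> assigned | voices=[63 85 64 -]
Op 4: note_on(65): voice 3 is free -> assigned | voices=[63 85 64 65]
Op 5: note_on(87): all voices busy, STEAL voice 0 (pitch 63, oldest) -> assign | voices=[87 85 64 65]
Op 6: note_off(85): free voice 1 | voices=[87 - 64 65]
Op 7: note_off(87): free voice 0 | voices=[- - 64 65]
Op 8: note_on(84): voice 0 is free -> assigned | voices=[84 - 64 65]
Op 9: note_off(84): free voice 0 | voices=[- - 64 65]
Op 10: note_on(78): voice 0 is free -> assigned | voices=[78 - 64 65]

Answer: 1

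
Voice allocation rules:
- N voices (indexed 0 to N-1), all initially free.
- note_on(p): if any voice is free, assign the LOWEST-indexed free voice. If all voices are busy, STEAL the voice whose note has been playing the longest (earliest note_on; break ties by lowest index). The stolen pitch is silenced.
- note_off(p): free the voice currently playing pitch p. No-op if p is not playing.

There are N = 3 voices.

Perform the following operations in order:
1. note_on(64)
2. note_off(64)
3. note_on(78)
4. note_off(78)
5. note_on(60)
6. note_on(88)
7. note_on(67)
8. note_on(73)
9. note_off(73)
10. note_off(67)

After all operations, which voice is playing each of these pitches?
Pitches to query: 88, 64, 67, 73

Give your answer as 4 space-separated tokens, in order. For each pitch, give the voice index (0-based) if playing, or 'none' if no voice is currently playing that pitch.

Op 1: note_on(64): voice 0 is free -> assigned | voices=[64 - -]
Op 2: note_off(64): free voice 0 | voices=[- - -]
Op 3: note_on(78): voice 0 is free -> assigned | voices=[78 - -]
Op 4: note_off(78): free voice 0 | voices=[- - -]
Op 5: note_on(60): voice 0 is free -> assigned | voices=[60 - -]
Op 6: note_on(88): voice 1 is free -> assigned | voices=[60 88 -]
Op 7: note_on(67): voice 2 is free -> assigned | voices=[60 88 67]
Op 8: note_on(73): all voices busy, STEAL voice 0 (pitch 60, oldest) -> assign | voices=[73 88 67]
Op 9: note_off(73): free voice 0 | voices=[- 88 67]
Op 10: note_off(67): free voice 2 | voices=[- 88 -]

Answer: 1 none none none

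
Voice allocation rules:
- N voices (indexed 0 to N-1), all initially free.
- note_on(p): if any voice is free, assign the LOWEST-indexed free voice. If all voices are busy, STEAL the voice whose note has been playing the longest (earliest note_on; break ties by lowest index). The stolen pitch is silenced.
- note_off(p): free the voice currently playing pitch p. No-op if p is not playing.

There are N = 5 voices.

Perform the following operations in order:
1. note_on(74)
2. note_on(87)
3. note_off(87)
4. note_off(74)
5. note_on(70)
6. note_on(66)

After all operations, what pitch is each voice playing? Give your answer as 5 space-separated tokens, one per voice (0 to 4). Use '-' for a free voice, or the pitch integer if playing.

Op 1: note_on(74): voice 0 is free -> assigned | voices=[74 - - - -]
Op 2: note_on(87): voice 1 is free -> assigned | voices=[74 87 - - -]
Op 3: note_off(87): free voice 1 | voices=[74 - - - -]
Op 4: note_off(74): free voice 0 | voices=[- - - - -]
Op 5: note_on(70): voice 0 is free -> assigned | voices=[70 - - - -]
Op 6: note_on(66): voice 1 is free -> assigned | voices=[70 66 - - -]

Answer: 70 66 - - -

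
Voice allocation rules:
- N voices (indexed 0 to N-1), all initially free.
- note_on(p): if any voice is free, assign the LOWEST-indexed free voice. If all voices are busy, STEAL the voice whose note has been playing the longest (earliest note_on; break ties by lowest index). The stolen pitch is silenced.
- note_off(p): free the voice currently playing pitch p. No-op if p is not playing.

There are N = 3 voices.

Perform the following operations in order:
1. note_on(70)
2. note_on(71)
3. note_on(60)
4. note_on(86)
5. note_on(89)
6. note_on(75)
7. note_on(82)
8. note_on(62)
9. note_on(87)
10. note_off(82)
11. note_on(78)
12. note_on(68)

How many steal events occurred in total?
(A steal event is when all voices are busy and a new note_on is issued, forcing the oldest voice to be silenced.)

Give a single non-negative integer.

Answer: 7

Derivation:
Op 1: note_on(70): voice 0 is free -> assigned | voices=[70 - -]
Op 2: note_on(71): voice 1 is free -> assigned | voices=[70 71 -]
Op 3: note_on(60): voice 2 is free -> assigned | voices=[70 71 60]
Op 4: note_on(86): all voices busy, STEAL voice 0 (pitch 70, oldest) -> assign | voices=[86 71 60]
Op 5: note_on(89): all voices busy, STEAL voice 1 (pitch 71, oldest) -> assign | voices=[86 89 60]
Op 6: note_on(75): all voices busy, STEAL voice 2 (pitch 60, oldest) -> assign | voices=[86 89 75]
Op 7: note_on(82): all voices busy, STEAL voice 0 (pitch 86, oldest) -> assign | voices=[82 89 75]
Op 8: note_on(62): all voices busy, STEAL voice 1 (pitch 89, oldest) -> assign | voices=[82 62 75]
Op 9: note_on(87): all voices busy, STEAL voice 2 (pitch 75, oldest) -> assign | voices=[82 62 87]
Op 10: note_off(82): free voice 0 | voices=[- 62 87]
Op 11: note_on(78): voice 0 is free -> assigned | voices=[78 62 87]
Op 12: note_on(68): all voices busy, STEAL voice 1 (pitch 62, oldest) -> assign | voices=[78 68 87]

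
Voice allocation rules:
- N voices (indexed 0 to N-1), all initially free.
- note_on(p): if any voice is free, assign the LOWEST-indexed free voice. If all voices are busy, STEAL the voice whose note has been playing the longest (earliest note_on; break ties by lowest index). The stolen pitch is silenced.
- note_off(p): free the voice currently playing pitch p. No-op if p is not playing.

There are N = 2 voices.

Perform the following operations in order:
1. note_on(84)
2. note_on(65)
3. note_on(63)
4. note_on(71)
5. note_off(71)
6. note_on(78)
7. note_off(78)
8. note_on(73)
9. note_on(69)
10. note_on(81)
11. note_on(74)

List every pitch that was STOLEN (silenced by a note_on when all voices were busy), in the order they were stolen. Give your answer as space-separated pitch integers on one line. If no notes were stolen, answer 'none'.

Answer: 84 65 63 73 69

Derivation:
Op 1: note_on(84): voice 0 is free -> assigned | voices=[84 -]
Op 2: note_on(65): voice 1 is free -> assigned | voices=[84 65]
Op 3: note_on(63): all voices busy, STEAL voice 0 (pitch 84, oldest) -> assign | voices=[63 65]
Op 4: note_on(71): all voices busy, STEAL voice 1 (pitch 65, oldest) -> assign | voices=[63 71]
Op 5: note_off(71): free voice 1 | voices=[63 -]
Op 6: note_on(78): voice 1 is free -> assigned | voices=[63 78]
Op 7: note_off(78): free voice 1 | voices=[63 -]
Op 8: note_on(73): voice 1 is free -> assigned | voices=[63 73]
Op 9: note_on(69): all voices busy, STEAL voice 0 (pitch 63, oldest) -> assign | voices=[69 73]
Op 10: note_on(81): all voices busy, STEAL voice 1 (pitch 73, oldest) -> assign | voices=[69 81]
Op 11: note_on(74): all voices busy, STEAL voice 0 (pitch 69, oldest) -> assign | voices=[74 81]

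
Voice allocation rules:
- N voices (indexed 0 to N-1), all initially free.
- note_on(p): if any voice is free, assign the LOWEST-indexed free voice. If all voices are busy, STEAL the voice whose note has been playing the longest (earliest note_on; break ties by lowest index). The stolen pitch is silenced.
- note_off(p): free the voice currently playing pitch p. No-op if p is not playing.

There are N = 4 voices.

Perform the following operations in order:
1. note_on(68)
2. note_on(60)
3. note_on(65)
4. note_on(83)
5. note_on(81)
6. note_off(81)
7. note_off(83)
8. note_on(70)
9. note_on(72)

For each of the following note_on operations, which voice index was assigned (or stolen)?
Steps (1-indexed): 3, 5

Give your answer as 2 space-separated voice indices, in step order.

Answer: 2 0

Derivation:
Op 1: note_on(68): voice 0 is free -> assigned | voices=[68 - - -]
Op 2: note_on(60): voice 1 is free -> assigned | voices=[68 60 - -]
Op 3: note_on(65): voice 2 is free -> assigned | voices=[68 60 65 -]
Op 4: note_on(83): voice 3 is free -> assigned | voices=[68 60 65 83]
Op 5: note_on(81): all voices busy, STEAL voice 0 (pitch 68, oldest) -> assign | voices=[81 60 65 83]
Op 6: note_off(81): free voice 0 | voices=[- 60 65 83]
Op 7: note_off(83): free voice 3 | voices=[- 60 65 -]
Op 8: note_on(70): voice 0 is free -> assigned | voices=[70 60 65 -]
Op 9: note_on(72): voice 3 is free -> assigned | voices=[70 60 65 72]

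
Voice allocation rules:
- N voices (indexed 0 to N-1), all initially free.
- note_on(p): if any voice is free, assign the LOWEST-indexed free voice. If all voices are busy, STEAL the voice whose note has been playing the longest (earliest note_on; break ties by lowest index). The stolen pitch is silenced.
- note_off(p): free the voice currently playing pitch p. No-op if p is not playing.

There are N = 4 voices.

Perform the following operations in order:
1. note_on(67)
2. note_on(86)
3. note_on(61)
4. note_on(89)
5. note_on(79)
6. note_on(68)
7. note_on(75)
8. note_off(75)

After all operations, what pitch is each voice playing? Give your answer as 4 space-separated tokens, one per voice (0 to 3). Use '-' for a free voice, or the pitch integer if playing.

Answer: 79 68 - 89

Derivation:
Op 1: note_on(67): voice 0 is free -> assigned | voices=[67 - - -]
Op 2: note_on(86): voice 1 is free -> assigned | voices=[67 86 - -]
Op 3: note_on(61): voice 2 is free -> assigned | voices=[67 86 61 -]
Op 4: note_on(89): voice 3 is free -> assigned | voices=[67 86 61 89]
Op 5: note_on(79): all voices busy, STEAL voice 0 (pitch 67, oldest) -> assign | voices=[79 86 61 89]
Op 6: note_on(68): all voices busy, STEAL voice 1 (pitch 86, oldest) -> assign | voices=[79 68 61 89]
Op 7: note_on(75): all voices busy, STEAL voice 2 (pitch 61, oldest) -> assign | voices=[79 68 75 89]
Op 8: note_off(75): free voice 2 | voices=[79 68 - 89]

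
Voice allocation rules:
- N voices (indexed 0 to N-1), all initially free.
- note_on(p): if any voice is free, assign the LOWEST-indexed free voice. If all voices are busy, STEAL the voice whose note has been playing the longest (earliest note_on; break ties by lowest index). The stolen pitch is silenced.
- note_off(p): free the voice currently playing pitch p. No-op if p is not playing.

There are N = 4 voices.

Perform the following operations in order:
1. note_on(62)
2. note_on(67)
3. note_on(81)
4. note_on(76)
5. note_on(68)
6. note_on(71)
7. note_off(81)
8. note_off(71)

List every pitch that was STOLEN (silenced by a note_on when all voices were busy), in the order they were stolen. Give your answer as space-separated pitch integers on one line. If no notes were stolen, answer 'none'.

Op 1: note_on(62): voice 0 is free -> assigned | voices=[62 - - -]
Op 2: note_on(67): voice 1 is free -> assigned | voices=[62 67 - -]
Op 3: note_on(81): voice 2 is free -> assigned | voices=[62 67 81 -]
Op 4: note_on(76): voice 3 is free -> assigned | voices=[62 67 81 76]
Op 5: note_on(68): all voices busy, STEAL voice 0 (pitch 62, oldest) -> assign | voices=[68 67 81 76]
Op 6: note_on(71): all voices busy, STEAL voice 1 (pitch 67, oldest) -> assign | voices=[68 71 81 76]
Op 7: note_off(81): free voice 2 | voices=[68 71 - 76]
Op 8: note_off(71): free voice 1 | voices=[68 - - 76]

Answer: 62 67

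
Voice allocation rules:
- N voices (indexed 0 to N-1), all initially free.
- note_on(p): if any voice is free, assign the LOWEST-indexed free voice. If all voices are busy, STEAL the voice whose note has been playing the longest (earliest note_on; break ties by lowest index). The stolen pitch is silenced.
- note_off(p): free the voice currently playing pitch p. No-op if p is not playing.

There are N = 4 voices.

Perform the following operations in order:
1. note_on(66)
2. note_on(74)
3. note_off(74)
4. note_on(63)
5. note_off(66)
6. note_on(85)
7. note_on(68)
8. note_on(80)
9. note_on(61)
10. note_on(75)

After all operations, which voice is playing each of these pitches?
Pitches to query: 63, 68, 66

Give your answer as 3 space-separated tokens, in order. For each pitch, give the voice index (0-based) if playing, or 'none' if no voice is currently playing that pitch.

Op 1: note_on(66): voice 0 is free -> assigned | voices=[66 - - -]
Op 2: note_on(74): voice 1 is free -> assigned | voices=[66 74 - -]
Op 3: note_off(74): free voice 1 | voices=[66 - - -]
Op 4: note_on(63): voice 1 is free -> assigned | voices=[66 63 - -]
Op 5: note_off(66): free voice 0 | voices=[- 63 - -]
Op 6: note_on(85): voice 0 is free -> assigned | voices=[85 63 - -]
Op 7: note_on(68): voice 2 is free -> assigned | voices=[85 63 68 -]
Op 8: note_on(80): voice 3 is free -> assigned | voices=[85 63 68 80]
Op 9: note_on(61): all voices busy, STEAL voice 1 (pitch 63, oldest) -> assign | voices=[85 61 68 80]
Op 10: note_on(75): all voices busy, STEAL voice 0 (pitch 85, oldest) -> assign | voices=[75 61 68 80]

Answer: none 2 none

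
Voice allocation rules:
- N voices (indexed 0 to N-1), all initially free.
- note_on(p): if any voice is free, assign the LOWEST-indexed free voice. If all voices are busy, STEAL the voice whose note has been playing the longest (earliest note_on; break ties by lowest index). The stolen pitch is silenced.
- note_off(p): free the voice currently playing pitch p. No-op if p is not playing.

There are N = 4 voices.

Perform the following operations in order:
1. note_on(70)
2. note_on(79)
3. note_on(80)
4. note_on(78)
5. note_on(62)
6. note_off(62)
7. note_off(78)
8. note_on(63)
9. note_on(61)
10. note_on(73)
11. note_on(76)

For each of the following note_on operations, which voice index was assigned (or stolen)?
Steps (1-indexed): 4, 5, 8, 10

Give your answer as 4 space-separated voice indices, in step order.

Answer: 3 0 0 1

Derivation:
Op 1: note_on(70): voice 0 is free -> assigned | voices=[70 - - -]
Op 2: note_on(79): voice 1 is free -> assigned | voices=[70 79 - -]
Op 3: note_on(80): voice 2 is free -> assigned | voices=[70 79 80 -]
Op 4: note_on(78): voice 3 is free -> assigned | voices=[70 79 80 78]
Op 5: note_on(62): all voices busy, STEAL voice 0 (pitch 70, oldest) -> assign | voices=[62 79 80 78]
Op 6: note_off(62): free voice 0 | voices=[- 79 80 78]
Op 7: note_off(78): free voice 3 | voices=[- 79 80 -]
Op 8: note_on(63): voice 0 is free -> assigned | voices=[63 79 80 -]
Op 9: note_on(61): voice 3 is free -> assigned | voices=[63 79 80 61]
Op 10: note_on(73): all voices busy, STEAL voice 1 (pitch 79, oldest) -> assign | voices=[63 73 80 61]
Op 11: note_on(76): all voices busy, STEAL voice 2 (pitch 80, oldest) -> assign | voices=[63 73 76 61]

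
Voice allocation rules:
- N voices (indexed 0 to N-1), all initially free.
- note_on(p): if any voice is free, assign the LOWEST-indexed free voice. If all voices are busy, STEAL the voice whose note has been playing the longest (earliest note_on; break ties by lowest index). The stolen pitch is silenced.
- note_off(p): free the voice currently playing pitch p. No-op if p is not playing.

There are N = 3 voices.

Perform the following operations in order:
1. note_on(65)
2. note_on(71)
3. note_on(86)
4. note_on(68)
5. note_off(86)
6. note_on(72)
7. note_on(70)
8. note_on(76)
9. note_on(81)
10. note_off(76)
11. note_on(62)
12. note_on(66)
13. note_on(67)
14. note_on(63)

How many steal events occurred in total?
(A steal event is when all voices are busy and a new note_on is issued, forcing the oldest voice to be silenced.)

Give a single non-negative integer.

Op 1: note_on(65): voice 0 is free -> assigned | voices=[65 - -]
Op 2: note_on(71): voice 1 is free -> assigned | voices=[65 71 -]
Op 3: note_on(86): voice 2 is free -> assigned | voices=[65 71 86]
Op 4: note_on(68): all voices busy, STEAL voice 0 (pitch 65, oldest) -> assign | voices=[68 71 86]
Op 5: note_off(86): free voice 2 | voices=[68 71 -]
Op 6: note_on(72): voice 2 is free -> assigned | voices=[68 71 72]
Op 7: note_on(70): all voices busy, STEAL voice 1 (pitch 71, oldest) -> assign | voices=[68 70 72]
Op 8: note_on(76): all voices busy, STEAL voice 0 (pitch 68, oldest) -> assign | voices=[76 70 72]
Op 9: note_on(81): all voices busy, STEAL voice 2 (pitch 72, oldest) -> assign | voices=[76 70 81]
Op 10: note_off(76): free voice 0 | voices=[- 70 81]
Op 11: note_on(62): voice 0 is free -> assigned | voices=[62 70 81]
Op 12: note_on(66): all voices busy, STEAL voice 1 (pitch 70, oldest) -> assign | voices=[62 66 81]
Op 13: note_on(67): all voices busy, STEAL voice 2 (pitch 81, oldest) -> assign | voices=[62 66 67]
Op 14: note_on(63): all voices busy, STEAL voice 0 (pitch 62, oldest) -> assign | voices=[63 66 67]

Answer: 7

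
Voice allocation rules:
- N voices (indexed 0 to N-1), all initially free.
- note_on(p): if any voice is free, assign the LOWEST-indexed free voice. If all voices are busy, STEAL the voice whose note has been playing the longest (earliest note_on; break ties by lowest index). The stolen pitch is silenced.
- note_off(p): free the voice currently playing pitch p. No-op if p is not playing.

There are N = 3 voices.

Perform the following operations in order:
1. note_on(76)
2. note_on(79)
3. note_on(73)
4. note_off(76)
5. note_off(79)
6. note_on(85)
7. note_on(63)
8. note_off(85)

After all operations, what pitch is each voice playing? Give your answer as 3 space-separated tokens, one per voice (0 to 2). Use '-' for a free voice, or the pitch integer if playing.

Answer: - 63 73

Derivation:
Op 1: note_on(76): voice 0 is free -> assigned | voices=[76 - -]
Op 2: note_on(79): voice 1 is free -> assigned | voices=[76 79 -]
Op 3: note_on(73): voice 2 is free -> assigned | voices=[76 79 73]
Op 4: note_off(76): free voice 0 | voices=[- 79 73]
Op 5: note_off(79): free voice 1 | voices=[- - 73]
Op 6: note_on(85): voice 0 is free -> assigned | voices=[85 - 73]
Op 7: note_on(63): voice 1 is free -> assigned | voices=[85 63 73]
Op 8: note_off(85): free voice 0 | voices=[- 63 73]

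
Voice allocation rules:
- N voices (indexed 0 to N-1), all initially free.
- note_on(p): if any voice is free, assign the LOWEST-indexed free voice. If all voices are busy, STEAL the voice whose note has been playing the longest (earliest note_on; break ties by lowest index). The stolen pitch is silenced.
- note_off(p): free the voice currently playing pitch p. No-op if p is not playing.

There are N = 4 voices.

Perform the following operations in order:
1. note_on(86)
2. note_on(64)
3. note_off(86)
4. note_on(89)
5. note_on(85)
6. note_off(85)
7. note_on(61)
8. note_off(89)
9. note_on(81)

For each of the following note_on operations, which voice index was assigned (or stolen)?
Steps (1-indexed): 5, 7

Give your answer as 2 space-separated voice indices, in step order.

Op 1: note_on(86): voice 0 is free -> assigned | voices=[86 - - -]
Op 2: note_on(64): voice 1 is free -> assigned | voices=[86 64 - -]
Op 3: note_off(86): free voice 0 | voices=[- 64 - -]
Op 4: note_on(89): voice 0 is free -> assigned | voices=[89 64 - -]
Op 5: note_on(85): voice 2 is free -> assigned | voices=[89 64 85 -]
Op 6: note_off(85): free voice 2 | voices=[89 64 - -]
Op 7: note_on(61): voice 2 is free -> assigned | voices=[89 64 61 -]
Op 8: note_off(89): free voice 0 | voices=[- 64 61 -]
Op 9: note_on(81): voice 0 is free -> assigned | voices=[81 64 61 -]

Answer: 2 2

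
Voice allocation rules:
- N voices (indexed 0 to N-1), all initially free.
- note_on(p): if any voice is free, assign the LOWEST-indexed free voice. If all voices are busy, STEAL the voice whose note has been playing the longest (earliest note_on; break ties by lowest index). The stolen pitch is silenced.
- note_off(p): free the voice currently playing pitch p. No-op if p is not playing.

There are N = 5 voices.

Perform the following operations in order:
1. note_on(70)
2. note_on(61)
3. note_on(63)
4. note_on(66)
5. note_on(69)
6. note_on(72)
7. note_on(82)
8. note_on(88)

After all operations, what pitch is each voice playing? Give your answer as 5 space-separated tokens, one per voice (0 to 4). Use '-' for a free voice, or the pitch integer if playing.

Op 1: note_on(70): voice 0 is free -> assigned | voices=[70 - - - -]
Op 2: note_on(61): voice 1 is free -> assigned | voices=[70 61 - - -]
Op 3: note_on(63): voice 2 is free -> assigned | voices=[70 61 63 - -]
Op 4: note_on(66): voice 3 is free -> assigned | voices=[70 61 63 66 -]
Op 5: note_on(69): voice 4 is free -> assigned | voices=[70 61 63 66 69]
Op 6: note_on(72): all voices busy, STEAL voice 0 (pitch 70, oldest) -> assign | voices=[72 61 63 66 69]
Op 7: note_on(82): all voices busy, STEAL voice 1 (pitch 61, oldest) -> assign | voices=[72 82 63 66 69]
Op 8: note_on(88): all voices busy, STEAL voice 2 (pitch 63, oldest) -> assign | voices=[72 82 88 66 69]

Answer: 72 82 88 66 69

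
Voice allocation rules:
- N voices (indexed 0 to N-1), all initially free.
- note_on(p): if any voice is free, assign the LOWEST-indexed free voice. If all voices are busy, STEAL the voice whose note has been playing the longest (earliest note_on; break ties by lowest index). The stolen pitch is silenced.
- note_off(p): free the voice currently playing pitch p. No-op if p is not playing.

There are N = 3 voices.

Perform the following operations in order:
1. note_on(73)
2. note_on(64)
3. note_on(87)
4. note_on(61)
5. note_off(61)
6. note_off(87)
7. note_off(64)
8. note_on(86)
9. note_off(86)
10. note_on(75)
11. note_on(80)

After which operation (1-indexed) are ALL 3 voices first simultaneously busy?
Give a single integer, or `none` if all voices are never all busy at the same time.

Op 1: note_on(73): voice 0 is free -> assigned | voices=[73 - -]
Op 2: note_on(64): voice 1 is free -> assigned | voices=[73 64 -]
Op 3: note_on(87): voice 2 is free -> assigned | voices=[73 64 87]
Op 4: note_on(61): all voices busy, STEAL voice 0 (pitch 73, oldest) -> assign | voices=[61 64 87]
Op 5: note_off(61): free voice 0 | voices=[- 64 87]
Op 6: note_off(87): free voice 2 | voices=[- 64 -]
Op 7: note_off(64): free voice 1 | voices=[- - -]
Op 8: note_on(86): voice 0 is free -> assigned | voices=[86 - -]
Op 9: note_off(86): free voice 0 | voices=[- - -]
Op 10: note_on(75): voice 0 is free -> assigned | voices=[75 - -]
Op 11: note_on(80): voice 1 is free -> assigned | voices=[75 80 -]

Answer: 3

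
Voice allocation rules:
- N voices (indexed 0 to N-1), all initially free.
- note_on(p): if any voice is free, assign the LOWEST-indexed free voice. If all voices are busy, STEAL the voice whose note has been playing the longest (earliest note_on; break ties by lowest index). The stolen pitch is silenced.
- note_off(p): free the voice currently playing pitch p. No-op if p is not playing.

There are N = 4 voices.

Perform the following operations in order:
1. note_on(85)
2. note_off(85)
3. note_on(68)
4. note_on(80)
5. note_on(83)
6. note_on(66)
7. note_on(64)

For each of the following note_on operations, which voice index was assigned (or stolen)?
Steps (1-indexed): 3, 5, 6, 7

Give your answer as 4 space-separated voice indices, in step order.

Answer: 0 2 3 0

Derivation:
Op 1: note_on(85): voice 0 is free -> assigned | voices=[85 - - -]
Op 2: note_off(85): free voice 0 | voices=[- - - -]
Op 3: note_on(68): voice 0 is free -> assigned | voices=[68 - - -]
Op 4: note_on(80): voice 1 is free -> assigned | voices=[68 80 - -]
Op 5: note_on(83): voice 2 is free -> assigned | voices=[68 80 83 -]
Op 6: note_on(66): voice 3 is free -> assigned | voices=[68 80 83 66]
Op 7: note_on(64): all voices busy, STEAL voice 0 (pitch 68, oldest) -> assign | voices=[64 80 83 66]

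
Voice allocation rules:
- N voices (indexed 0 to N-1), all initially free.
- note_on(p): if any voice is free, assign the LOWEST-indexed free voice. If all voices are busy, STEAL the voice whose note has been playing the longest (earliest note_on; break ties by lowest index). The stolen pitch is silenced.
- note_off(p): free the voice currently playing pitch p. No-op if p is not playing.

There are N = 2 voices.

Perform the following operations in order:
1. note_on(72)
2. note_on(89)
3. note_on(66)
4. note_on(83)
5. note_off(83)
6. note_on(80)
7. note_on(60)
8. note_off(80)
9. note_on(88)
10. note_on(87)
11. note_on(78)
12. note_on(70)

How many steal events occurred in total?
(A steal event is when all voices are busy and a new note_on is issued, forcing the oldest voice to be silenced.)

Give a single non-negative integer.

Op 1: note_on(72): voice 0 is free -> assigned | voices=[72 -]
Op 2: note_on(89): voice 1 is free -> assigned | voices=[72 89]
Op 3: note_on(66): all voices busy, STEAL voice 0 (pitch 72, oldest) -> assign | voices=[66 89]
Op 4: note_on(83): all voices busy, STEAL voice 1 (pitch 89, oldest) -> assign | voices=[66 83]
Op 5: note_off(83): free voice 1 | voices=[66 -]
Op 6: note_on(80): voice 1 is free -> assigned | voices=[66 80]
Op 7: note_on(60): all voices busy, STEAL voice 0 (pitch 66, oldest) -> assign | voices=[60 80]
Op 8: note_off(80): free voice 1 | voices=[60 -]
Op 9: note_on(88): voice 1 is free -> assigned | voices=[60 88]
Op 10: note_on(87): all voices busy, STEAL voice 0 (pitch 60, oldest) -> assign | voices=[87 88]
Op 11: note_on(78): all voices busy, STEAL voice 1 (pitch 88, oldest) -> assign | voices=[87 78]
Op 12: note_on(70): all voices busy, STEAL voice 0 (pitch 87, oldest) -> assign | voices=[70 78]

Answer: 6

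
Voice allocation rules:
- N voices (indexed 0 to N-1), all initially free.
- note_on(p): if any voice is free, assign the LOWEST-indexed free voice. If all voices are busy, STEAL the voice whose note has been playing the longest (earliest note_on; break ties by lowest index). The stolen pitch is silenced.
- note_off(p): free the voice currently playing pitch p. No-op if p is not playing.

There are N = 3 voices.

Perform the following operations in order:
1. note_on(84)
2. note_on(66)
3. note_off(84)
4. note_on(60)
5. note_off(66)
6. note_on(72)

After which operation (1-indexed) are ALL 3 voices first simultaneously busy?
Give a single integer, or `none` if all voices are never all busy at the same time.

Answer: none

Derivation:
Op 1: note_on(84): voice 0 is free -> assigned | voices=[84 - -]
Op 2: note_on(66): voice 1 is free -> assigned | voices=[84 66 -]
Op 3: note_off(84): free voice 0 | voices=[- 66 -]
Op 4: note_on(60): voice 0 is free -> assigned | voices=[60 66 -]
Op 5: note_off(66): free voice 1 | voices=[60 - -]
Op 6: note_on(72): voice 1 is free -> assigned | voices=[60 72 -]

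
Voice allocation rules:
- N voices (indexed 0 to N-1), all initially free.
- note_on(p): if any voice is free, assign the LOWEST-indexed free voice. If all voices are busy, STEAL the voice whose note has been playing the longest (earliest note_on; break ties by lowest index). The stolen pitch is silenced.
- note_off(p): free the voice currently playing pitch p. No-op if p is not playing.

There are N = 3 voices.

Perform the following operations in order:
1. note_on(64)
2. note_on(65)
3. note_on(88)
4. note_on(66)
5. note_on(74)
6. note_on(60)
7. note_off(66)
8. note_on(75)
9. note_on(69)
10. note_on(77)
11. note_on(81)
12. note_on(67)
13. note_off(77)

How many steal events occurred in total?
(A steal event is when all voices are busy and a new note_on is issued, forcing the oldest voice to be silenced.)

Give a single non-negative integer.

Op 1: note_on(64): voice 0 is free -> assigned | voices=[64 - -]
Op 2: note_on(65): voice 1 is free -> assigned | voices=[64 65 -]
Op 3: note_on(88): voice 2 is free -> assigned | voices=[64 65 88]
Op 4: note_on(66): all voices busy, STEAL voice 0 (pitch 64, oldest) -> assign | voices=[66 65 88]
Op 5: note_on(74): all voices busy, STEAL voice 1 (pitch 65, oldest) -> assign | voices=[66 74 88]
Op 6: note_on(60): all voices busy, STEAL voice 2 (pitch 88, oldest) -> assign | voices=[66 74 60]
Op 7: note_off(66): free voice 0 | voices=[- 74 60]
Op 8: note_on(75): voice 0 is free -> assigned | voices=[75 74 60]
Op 9: note_on(69): all voices busy, STEAL voice 1 (pitch 74, oldest) -> assign | voices=[75 69 60]
Op 10: note_on(77): all voices busy, STEAL voice 2 (pitch 60, oldest) -> assign | voices=[75 69 77]
Op 11: note_on(81): all voices busy, STEAL voice 0 (pitch 75, oldest) -> assign | voices=[81 69 77]
Op 12: note_on(67): all voices busy, STEAL voice 1 (pitch 69, oldest) -> assign | voices=[81 67 77]
Op 13: note_off(77): free voice 2 | voices=[81 67 -]

Answer: 7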